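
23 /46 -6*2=-23 /2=-11.50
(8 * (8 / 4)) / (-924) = -4 / 231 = -0.02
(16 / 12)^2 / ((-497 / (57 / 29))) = -304 / 43239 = -0.01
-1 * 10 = -10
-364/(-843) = 364/843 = 0.43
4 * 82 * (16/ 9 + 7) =25912/ 9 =2879.11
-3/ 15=-1/ 5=-0.20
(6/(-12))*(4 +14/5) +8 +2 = 33/5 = 6.60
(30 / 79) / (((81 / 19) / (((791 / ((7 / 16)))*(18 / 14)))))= 207.06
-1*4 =-4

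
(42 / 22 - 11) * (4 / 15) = -80 / 33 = -2.42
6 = 6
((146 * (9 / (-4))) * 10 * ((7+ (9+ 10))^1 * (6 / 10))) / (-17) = 51246 / 17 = 3014.47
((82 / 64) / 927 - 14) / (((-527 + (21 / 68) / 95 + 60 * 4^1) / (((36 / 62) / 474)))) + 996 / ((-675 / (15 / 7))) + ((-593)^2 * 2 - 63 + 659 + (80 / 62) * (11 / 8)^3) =105339891273034810101 / 149653019440960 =703894.19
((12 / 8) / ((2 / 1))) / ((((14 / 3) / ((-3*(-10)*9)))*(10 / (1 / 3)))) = 81 / 56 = 1.45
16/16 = 1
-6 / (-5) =6 / 5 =1.20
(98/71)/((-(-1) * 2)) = 0.69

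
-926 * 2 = -1852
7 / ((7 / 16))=16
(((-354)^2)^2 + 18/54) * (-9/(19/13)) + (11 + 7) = -1837379682849/19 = -96704193834.16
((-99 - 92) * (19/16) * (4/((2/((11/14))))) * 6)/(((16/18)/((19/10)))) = -20478447/4480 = -4571.08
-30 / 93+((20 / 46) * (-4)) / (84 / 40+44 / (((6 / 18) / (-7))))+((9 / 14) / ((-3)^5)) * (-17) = -32622341 / 118316646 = -0.28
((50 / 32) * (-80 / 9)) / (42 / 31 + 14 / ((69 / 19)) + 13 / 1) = -89125 / 116853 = -0.76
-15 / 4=-3.75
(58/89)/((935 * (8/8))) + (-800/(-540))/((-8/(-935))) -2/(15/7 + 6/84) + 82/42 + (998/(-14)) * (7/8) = 436160410601/3900453480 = 111.82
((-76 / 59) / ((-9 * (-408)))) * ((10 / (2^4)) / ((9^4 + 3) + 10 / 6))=-0.00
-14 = -14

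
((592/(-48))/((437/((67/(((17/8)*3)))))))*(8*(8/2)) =-634624/66861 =-9.49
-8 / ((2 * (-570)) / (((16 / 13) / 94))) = 16 / 174135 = 0.00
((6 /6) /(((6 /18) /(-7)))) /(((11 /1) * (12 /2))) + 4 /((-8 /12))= -139 /22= -6.32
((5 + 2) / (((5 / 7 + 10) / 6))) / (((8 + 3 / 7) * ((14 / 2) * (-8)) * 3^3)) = -49 / 159300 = -0.00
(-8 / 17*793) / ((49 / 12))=-76128 / 833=-91.39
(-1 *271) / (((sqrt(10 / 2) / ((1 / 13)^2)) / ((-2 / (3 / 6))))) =1084 *sqrt(5) / 845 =2.87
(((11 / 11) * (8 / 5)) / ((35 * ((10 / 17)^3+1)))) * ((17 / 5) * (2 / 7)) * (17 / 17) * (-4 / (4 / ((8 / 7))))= -10690688 / 253519875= -0.04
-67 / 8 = -8.38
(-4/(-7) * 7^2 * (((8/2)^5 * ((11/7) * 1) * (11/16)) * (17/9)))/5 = 526592/45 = 11702.04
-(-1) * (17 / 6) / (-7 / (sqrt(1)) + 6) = -17 / 6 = -2.83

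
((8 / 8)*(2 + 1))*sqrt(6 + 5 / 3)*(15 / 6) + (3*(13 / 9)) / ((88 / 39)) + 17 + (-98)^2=5*sqrt(69) / 2 + 846817 / 88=9643.69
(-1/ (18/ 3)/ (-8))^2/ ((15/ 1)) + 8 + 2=345601/ 34560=10.00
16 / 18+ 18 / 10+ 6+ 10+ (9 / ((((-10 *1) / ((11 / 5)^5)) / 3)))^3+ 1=-739981573752630577697 / 274658203125000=-2694190.69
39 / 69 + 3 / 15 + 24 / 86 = 5164 / 4945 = 1.04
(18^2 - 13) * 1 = 311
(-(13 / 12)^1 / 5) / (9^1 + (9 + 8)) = -1 / 120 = -0.01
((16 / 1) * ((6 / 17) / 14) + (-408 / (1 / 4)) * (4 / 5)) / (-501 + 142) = 776592 / 213605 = 3.64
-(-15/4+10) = -6.25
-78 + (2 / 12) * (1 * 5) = -463 / 6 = -77.17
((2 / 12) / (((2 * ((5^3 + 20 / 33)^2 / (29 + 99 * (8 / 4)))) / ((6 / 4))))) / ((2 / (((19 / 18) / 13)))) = 521873 / 7147306400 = 0.00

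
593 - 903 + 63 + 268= 21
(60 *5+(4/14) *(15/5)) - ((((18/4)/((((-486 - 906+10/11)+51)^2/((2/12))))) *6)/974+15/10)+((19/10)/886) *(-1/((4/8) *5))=9823652706443108923/32815922686414700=299.36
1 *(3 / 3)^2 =1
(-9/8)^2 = 1.27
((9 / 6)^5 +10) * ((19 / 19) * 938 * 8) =264047 / 2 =132023.50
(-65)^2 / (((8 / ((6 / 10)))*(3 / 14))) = 5915 / 4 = 1478.75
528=528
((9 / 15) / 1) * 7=21 / 5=4.20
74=74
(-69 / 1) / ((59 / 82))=-5658 / 59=-95.90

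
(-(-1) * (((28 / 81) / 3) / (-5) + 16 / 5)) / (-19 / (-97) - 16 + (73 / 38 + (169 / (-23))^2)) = 1505318168 / 19003894947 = 0.08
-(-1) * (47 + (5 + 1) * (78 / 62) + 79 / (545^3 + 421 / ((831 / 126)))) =75825111679010 / 1390052301017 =54.55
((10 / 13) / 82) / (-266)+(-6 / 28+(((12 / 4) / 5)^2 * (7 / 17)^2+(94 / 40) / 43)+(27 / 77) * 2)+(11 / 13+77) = 76019367761193 / 969031363300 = 78.45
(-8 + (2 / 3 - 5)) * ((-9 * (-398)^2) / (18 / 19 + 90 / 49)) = 1364135647 / 216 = 6315442.81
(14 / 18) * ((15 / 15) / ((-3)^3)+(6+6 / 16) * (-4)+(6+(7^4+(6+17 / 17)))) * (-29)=-26182331 / 486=-53873.11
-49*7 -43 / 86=-687 / 2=-343.50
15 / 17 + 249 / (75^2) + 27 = 27.93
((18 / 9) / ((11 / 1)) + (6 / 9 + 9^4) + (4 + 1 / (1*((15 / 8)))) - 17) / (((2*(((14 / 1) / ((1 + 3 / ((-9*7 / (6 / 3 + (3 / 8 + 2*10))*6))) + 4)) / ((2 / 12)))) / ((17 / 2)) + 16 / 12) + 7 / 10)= 178603017552 / 167216467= 1068.09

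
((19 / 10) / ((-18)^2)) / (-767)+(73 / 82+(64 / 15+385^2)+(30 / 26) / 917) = 1065336449450921 / 7187042520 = 148230.16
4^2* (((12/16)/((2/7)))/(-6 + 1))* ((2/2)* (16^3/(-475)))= 172032/2375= 72.43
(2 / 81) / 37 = 2 / 2997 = 0.00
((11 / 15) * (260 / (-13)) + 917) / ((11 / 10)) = 820.30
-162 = -162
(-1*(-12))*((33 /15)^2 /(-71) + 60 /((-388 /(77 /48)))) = -2613501 /688700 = -3.79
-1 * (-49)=49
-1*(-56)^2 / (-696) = 392 / 87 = 4.51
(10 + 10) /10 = 2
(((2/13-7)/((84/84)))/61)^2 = 7921/628849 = 0.01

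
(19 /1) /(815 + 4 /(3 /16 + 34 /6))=5339 /229207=0.02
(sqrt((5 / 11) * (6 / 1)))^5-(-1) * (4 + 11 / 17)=79 / 17 + 900 * sqrt(330) / 1331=16.93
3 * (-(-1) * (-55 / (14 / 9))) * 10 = -7425 / 7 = -1060.71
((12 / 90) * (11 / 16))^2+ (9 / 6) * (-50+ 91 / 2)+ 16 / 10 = -74039 / 14400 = -5.14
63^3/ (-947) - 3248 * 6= -18705183/ 947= -19752.04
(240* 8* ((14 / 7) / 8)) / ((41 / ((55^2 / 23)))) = 1452000 / 943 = 1539.77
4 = 4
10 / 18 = 5 / 9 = 0.56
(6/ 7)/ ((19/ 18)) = 108/ 133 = 0.81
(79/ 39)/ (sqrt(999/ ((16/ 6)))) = 158 * sqrt(74)/ 12987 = 0.10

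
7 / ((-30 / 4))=-14 / 15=-0.93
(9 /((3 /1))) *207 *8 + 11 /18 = 89435 /18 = 4968.61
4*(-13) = -52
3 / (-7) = -3 / 7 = -0.43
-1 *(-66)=66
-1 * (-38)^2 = -1444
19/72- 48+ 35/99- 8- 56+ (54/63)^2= -110.65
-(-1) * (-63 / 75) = -21 / 25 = -0.84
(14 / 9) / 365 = 14 / 3285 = 0.00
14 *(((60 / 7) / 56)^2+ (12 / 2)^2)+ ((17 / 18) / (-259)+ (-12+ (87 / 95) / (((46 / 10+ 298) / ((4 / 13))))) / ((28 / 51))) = 1211419703080 / 2510876277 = 482.47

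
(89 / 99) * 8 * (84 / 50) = 9968 / 825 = 12.08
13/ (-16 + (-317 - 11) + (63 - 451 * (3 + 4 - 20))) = 13/ 5582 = 0.00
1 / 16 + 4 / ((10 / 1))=37 / 80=0.46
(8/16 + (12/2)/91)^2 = 10609/33124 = 0.32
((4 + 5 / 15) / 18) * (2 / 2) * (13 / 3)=169 / 162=1.04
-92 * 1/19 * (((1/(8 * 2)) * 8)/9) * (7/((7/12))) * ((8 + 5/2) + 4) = -2668/57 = -46.81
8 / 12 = 2 / 3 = 0.67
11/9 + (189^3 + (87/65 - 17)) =3949483918/585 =6751254.56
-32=-32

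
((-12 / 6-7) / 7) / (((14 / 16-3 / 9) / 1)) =-216 / 91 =-2.37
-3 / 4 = -0.75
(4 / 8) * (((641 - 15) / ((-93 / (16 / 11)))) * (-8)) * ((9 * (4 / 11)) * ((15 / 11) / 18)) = 400640 / 41261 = 9.71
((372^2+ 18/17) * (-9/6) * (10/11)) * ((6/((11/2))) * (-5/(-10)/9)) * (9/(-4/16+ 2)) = -58817.73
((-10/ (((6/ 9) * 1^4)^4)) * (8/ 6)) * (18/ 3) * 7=-2835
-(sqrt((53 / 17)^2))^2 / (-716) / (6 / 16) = 5618 / 155193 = 0.04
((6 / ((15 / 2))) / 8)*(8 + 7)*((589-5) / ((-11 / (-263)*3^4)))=76796 / 297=258.57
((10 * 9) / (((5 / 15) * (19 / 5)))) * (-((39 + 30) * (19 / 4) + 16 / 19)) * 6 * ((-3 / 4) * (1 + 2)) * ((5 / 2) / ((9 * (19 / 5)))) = 1264258125 / 54872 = 23040.13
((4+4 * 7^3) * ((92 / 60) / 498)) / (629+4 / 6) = 0.01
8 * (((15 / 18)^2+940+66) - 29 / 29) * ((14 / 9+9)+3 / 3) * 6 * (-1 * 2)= -30122560 / 27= -1115650.37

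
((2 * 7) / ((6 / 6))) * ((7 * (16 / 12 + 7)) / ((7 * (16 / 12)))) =175 / 2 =87.50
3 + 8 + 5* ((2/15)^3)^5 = 11.00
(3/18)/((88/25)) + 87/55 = 391/240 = 1.63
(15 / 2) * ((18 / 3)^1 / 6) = 15 / 2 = 7.50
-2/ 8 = -1/ 4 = -0.25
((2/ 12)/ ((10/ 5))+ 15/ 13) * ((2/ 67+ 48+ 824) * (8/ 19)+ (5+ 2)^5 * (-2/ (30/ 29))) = -118396409507/ 2978820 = -39746.08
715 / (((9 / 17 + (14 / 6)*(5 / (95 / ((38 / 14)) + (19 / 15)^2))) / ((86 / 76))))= 2152334470 / 2256231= 953.95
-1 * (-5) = 5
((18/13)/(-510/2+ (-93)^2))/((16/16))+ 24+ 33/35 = 15877356/636545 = 24.94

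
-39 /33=-13 /11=-1.18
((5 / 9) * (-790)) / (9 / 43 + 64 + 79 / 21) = -594475 / 92067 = -6.46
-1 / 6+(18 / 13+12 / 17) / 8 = 251 / 2652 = 0.09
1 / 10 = 0.10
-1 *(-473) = 473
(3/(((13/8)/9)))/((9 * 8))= 3/13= 0.23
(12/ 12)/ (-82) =-1/ 82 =-0.01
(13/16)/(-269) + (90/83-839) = -299331367/357232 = -837.92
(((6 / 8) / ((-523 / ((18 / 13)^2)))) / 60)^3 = -531441 / 5524019047812824000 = -0.00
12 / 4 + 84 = 87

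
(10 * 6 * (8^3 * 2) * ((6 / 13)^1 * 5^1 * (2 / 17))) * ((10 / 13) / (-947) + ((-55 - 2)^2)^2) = 479065847688806400 / 2720731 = 176079828431.70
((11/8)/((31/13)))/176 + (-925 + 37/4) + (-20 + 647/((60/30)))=-2429395/3968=-612.25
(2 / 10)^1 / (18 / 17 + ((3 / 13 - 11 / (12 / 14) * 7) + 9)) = -1326 / 527375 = -0.00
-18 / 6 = -3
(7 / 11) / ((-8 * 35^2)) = -1 / 15400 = -0.00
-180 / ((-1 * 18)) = 10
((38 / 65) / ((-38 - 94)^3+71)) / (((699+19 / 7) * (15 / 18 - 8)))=399 / 7893844477220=0.00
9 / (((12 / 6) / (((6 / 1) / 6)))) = 9 / 2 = 4.50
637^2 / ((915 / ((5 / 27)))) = 405769 / 4941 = 82.12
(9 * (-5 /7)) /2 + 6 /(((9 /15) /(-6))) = -885 /14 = -63.21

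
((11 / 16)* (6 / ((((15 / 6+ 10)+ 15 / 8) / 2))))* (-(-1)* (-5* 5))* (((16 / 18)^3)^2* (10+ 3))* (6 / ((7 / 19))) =-14244904960 / 9506889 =-1498.38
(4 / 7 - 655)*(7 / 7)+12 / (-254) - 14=-594275 / 889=-668.48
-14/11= -1.27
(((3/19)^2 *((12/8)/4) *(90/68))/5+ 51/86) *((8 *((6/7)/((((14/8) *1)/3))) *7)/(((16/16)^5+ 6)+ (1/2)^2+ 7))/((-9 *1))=-13409840/35097503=-0.38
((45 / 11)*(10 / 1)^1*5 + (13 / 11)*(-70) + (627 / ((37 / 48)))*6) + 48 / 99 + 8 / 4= 6110782 / 1221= 5004.74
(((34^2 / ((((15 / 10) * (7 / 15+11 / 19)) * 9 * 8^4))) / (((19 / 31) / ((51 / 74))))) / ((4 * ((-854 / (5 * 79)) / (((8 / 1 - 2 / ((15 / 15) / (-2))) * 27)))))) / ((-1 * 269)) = 8121557475 / 2593749889024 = 0.00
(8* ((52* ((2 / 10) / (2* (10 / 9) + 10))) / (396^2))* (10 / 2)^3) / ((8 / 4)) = 65 / 23958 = 0.00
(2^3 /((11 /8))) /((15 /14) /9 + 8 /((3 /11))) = 2688 /13607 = 0.20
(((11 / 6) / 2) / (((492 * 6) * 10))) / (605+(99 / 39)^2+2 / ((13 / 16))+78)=1859 / 41421991680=0.00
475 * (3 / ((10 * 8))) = 285 / 16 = 17.81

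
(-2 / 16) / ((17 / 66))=-33 / 68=-0.49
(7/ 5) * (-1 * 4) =-28/ 5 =-5.60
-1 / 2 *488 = -244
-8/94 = -4/47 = -0.09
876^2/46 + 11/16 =6139261/368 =16682.77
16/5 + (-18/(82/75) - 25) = -7844/205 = -38.26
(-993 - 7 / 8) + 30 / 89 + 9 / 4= -705797 / 712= -991.29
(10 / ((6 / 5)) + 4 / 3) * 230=6670 / 3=2223.33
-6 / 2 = -3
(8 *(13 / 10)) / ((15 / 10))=104 / 15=6.93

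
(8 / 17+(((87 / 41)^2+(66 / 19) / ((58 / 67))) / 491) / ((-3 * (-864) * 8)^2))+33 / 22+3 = 2753951143382662487 / 554049342451187712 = 4.97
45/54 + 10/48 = 25/24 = 1.04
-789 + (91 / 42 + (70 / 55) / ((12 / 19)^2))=-620645 / 792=-783.64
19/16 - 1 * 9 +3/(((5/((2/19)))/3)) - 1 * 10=-26787/1520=-17.62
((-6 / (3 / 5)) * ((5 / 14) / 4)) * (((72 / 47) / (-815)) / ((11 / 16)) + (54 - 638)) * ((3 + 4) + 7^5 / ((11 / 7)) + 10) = 36245244763240 / 6488867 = 5585758.62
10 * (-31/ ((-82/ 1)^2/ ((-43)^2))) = -286595/ 3362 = -85.25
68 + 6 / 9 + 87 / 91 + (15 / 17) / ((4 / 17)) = 80123 / 1092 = 73.37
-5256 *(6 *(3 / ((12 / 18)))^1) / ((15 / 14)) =-662256 / 5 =-132451.20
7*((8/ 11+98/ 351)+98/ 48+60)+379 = 25338569/ 30888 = 820.34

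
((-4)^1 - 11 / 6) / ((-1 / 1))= 35 / 6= 5.83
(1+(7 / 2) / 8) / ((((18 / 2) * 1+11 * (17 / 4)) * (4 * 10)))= 0.00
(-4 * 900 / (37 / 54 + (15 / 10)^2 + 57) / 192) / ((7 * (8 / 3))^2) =-18225 / 20299328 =-0.00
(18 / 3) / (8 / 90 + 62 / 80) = 2160 / 311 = 6.95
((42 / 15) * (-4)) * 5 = -56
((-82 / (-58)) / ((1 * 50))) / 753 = 41 / 1091850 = 0.00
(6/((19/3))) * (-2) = -36/19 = -1.89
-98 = -98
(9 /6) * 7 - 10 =1 /2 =0.50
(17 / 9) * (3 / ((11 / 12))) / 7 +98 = 7614 / 77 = 98.88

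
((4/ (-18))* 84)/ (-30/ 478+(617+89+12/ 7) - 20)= -93688/ 3451323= -0.03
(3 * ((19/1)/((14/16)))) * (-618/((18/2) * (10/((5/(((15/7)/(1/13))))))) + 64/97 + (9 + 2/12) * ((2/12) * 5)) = 20315902/44135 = 460.31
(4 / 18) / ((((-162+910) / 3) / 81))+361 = 135041 / 374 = 361.07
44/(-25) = -44/25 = -1.76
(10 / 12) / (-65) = -1 / 78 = -0.01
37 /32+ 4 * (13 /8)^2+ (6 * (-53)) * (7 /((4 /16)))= -284553 /32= -8892.28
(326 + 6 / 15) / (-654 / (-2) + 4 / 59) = 96288 / 96485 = 1.00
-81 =-81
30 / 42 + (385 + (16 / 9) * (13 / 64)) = 97291 / 252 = 386.08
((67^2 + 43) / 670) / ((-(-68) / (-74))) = -41921 / 5695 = -7.36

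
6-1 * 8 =-2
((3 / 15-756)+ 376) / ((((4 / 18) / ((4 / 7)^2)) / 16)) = -2187648 / 245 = -8929.18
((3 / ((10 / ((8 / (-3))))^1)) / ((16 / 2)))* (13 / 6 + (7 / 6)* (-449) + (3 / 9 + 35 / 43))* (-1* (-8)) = 268588 / 645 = 416.42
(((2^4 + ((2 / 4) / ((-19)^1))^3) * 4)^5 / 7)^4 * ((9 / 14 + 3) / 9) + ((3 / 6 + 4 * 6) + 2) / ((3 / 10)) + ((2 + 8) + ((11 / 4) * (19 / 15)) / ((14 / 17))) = 224076884339430696888360500000000.00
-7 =-7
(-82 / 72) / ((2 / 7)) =-287 / 72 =-3.99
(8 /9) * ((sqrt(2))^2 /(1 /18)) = 32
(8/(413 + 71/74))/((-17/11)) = -6512/520761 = -0.01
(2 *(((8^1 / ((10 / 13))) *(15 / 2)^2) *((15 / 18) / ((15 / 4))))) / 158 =130 / 79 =1.65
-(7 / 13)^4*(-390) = 72030 / 2197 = 32.79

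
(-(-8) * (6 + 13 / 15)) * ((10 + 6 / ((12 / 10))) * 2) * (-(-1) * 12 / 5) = 19776 / 5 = 3955.20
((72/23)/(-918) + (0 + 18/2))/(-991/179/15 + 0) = -9444935/387481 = -24.38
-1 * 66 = -66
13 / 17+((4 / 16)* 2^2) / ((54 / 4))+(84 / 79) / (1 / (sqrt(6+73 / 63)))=385 / 459+4* sqrt(3157) / 79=3.68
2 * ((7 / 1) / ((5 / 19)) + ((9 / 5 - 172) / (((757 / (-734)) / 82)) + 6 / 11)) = 27119.01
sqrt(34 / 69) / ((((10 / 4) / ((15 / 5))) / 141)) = 282 * sqrt(2346) / 115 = 118.77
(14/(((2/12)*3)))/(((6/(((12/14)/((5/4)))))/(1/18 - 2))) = -56/9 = -6.22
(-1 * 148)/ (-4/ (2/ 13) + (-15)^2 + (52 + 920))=-0.13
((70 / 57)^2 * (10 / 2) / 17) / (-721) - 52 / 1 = -295831448 / 5688999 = -52.00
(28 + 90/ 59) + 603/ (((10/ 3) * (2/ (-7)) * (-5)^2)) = 123883/ 29500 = 4.20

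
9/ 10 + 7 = 79/ 10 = 7.90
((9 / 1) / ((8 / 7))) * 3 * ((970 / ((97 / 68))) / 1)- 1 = 16064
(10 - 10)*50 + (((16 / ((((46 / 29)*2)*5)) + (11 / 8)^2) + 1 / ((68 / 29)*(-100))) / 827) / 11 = 0.00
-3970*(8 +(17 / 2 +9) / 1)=-101235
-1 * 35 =-35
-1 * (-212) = 212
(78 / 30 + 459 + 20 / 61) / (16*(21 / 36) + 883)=422664 / 816485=0.52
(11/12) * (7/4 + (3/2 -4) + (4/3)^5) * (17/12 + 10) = 5074069/139968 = 36.25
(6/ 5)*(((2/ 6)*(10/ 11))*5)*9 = 180/ 11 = 16.36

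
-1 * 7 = -7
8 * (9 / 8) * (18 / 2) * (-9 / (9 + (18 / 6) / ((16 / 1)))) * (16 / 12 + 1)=-1296 / 7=-185.14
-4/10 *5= -2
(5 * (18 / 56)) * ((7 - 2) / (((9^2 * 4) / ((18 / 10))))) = 5 / 112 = 0.04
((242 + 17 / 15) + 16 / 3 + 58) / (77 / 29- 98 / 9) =-399939 / 10745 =-37.22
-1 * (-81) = 81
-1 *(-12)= 12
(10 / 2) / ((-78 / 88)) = -220 / 39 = -5.64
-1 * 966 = -966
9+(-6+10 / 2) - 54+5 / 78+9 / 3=-3349 / 78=-42.94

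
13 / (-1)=-13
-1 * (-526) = 526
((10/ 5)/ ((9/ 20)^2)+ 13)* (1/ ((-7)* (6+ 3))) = -1853/ 5103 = -0.36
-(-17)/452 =17/452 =0.04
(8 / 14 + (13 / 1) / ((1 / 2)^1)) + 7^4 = 16993 / 7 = 2427.57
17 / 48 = 0.35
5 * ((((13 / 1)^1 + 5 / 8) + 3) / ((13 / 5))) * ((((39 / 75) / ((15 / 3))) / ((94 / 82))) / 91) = 779 / 24440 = 0.03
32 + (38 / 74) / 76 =32.01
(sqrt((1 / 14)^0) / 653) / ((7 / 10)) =0.00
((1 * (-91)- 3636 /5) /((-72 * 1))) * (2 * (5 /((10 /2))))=4091 /180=22.73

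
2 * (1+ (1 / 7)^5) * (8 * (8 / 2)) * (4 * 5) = 21514240 / 16807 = 1280.08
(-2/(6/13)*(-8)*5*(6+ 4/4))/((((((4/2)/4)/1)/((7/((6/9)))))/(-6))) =-152880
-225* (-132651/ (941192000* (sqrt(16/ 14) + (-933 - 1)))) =-557532153/ 16421068254080 - 1193859* sqrt(14)/ 114947477778560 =-0.00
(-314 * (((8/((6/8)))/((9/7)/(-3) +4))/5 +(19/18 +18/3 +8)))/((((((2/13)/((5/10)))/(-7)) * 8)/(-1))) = -503173853/36000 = -13977.05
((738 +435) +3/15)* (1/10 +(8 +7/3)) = 918029/75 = 12240.39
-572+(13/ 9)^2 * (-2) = -46670/ 81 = -576.17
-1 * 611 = -611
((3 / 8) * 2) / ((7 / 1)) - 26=-725 / 28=-25.89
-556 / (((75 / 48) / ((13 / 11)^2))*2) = -751712 / 3025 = -248.50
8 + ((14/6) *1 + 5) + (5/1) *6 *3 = 316/3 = 105.33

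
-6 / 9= -0.67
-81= -81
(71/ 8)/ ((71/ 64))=8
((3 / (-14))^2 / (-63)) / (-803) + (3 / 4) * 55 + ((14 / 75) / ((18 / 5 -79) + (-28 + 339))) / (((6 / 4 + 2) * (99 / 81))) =66919220353 / 1622276810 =41.25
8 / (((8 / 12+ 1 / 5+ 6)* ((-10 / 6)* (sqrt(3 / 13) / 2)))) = -48* sqrt(39) / 103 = -2.91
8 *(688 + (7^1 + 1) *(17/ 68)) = 5520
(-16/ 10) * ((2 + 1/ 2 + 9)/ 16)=-23/ 20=-1.15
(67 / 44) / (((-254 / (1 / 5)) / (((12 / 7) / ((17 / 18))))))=-1809 / 831215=-0.00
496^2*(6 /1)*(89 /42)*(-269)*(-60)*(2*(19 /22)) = 6714450723840 /77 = 87200658751.17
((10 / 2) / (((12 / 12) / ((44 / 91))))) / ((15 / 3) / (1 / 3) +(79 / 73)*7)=0.11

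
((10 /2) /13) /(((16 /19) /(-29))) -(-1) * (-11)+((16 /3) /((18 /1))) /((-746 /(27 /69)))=-129792523 /5353296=-24.25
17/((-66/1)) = -17/66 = -0.26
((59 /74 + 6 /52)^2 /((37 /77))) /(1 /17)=252271789 /8560357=29.47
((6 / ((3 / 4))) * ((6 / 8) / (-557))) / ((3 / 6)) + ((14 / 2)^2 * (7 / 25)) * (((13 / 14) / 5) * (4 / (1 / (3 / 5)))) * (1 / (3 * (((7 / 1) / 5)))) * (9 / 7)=128838 / 69625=1.85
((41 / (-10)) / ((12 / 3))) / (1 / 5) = -41 / 8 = -5.12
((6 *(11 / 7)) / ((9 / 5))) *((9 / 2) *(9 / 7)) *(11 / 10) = 3267 / 98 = 33.34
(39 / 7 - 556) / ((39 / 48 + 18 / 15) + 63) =-308240 / 36407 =-8.47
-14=-14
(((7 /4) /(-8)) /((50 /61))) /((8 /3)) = -1281 /12800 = -0.10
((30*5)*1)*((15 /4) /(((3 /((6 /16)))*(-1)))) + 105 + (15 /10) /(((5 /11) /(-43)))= -8577 /80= -107.21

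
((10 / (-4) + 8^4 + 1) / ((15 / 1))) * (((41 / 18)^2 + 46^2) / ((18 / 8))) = 1125602617 / 4374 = 257339.42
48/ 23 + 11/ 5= 4.29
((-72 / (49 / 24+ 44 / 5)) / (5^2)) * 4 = -6912 / 6505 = -1.06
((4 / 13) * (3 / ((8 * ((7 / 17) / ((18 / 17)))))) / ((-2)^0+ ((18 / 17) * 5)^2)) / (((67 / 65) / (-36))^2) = 3286623600 / 263607547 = 12.47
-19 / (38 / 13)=-13 / 2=-6.50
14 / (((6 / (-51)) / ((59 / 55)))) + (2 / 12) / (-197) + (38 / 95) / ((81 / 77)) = -223402243 / 1755270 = -127.28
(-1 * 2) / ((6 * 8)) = -1 / 24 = -0.04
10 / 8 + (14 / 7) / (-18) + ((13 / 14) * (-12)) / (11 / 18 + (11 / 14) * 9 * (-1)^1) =41959 / 14652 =2.86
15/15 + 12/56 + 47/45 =1423/630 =2.26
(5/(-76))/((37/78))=-195/1406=-0.14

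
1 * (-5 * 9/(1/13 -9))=585/116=5.04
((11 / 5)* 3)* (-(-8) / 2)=132 / 5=26.40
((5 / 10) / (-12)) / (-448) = 1 / 10752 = 0.00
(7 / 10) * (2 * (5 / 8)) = 7 / 8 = 0.88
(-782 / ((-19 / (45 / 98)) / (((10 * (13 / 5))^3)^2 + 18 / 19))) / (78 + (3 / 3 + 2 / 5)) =516360444061950 / 7022533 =73529087.59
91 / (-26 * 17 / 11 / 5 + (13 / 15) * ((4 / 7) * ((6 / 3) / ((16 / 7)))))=-2310 / 193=-11.97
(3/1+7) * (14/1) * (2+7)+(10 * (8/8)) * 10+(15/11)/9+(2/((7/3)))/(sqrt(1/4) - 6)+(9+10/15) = 105464/77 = 1369.66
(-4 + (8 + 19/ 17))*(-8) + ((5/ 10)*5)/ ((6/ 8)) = -1918/ 51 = -37.61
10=10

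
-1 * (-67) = 67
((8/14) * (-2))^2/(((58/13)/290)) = 4160/49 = 84.90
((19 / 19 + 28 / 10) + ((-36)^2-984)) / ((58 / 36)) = 196.01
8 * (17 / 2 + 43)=412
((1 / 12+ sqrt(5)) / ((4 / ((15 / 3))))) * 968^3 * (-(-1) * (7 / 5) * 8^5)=13003314429952 / 3+ 52013257719808 * sqrt(5)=120639618136023.73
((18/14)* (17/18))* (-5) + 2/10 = -5.87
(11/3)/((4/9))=8.25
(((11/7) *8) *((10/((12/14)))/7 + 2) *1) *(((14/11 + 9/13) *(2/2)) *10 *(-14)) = -494560/39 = -12681.03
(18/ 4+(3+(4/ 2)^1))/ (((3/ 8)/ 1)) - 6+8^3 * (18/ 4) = 2323.33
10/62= 5/31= 0.16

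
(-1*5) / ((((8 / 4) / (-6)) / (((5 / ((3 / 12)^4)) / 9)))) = 6400 / 3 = 2133.33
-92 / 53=-1.74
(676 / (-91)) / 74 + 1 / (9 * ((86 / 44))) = -4364 / 100233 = -0.04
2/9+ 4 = 38/9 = 4.22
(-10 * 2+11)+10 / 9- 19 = -242 / 9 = -26.89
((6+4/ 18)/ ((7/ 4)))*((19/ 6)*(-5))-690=-20150/ 27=-746.30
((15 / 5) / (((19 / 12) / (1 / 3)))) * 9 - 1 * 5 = 0.68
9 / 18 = 1 / 2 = 0.50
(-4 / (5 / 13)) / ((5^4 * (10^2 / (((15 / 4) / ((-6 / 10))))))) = 13 / 12500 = 0.00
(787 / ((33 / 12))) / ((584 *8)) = 787 / 12848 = 0.06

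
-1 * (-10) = 10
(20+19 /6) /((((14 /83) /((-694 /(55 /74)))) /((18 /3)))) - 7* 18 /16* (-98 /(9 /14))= -591569787 /770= -768272.45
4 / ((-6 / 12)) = -8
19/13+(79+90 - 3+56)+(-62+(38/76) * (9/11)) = 46295/286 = 161.87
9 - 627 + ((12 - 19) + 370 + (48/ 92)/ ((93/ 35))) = -181675/ 713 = -254.80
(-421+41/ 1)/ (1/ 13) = -4940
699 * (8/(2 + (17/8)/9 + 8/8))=1728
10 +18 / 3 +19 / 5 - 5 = 74 / 5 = 14.80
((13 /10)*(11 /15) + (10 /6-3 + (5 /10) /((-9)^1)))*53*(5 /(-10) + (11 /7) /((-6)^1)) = 11872 /675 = 17.59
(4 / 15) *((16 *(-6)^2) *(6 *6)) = 27648 / 5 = 5529.60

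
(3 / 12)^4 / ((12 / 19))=19 / 3072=0.01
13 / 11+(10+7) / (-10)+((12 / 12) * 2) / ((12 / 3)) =-1 / 55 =-0.02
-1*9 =-9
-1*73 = -73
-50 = -50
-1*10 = -10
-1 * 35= -35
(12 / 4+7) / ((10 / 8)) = 8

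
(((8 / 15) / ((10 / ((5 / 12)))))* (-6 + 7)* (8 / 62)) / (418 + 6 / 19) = 19 / 2771865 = 0.00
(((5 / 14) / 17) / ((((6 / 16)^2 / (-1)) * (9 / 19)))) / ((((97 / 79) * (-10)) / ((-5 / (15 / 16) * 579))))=-74161408 / 934983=-79.32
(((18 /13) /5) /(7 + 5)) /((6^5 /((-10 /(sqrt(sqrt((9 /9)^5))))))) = -1 /33696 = -0.00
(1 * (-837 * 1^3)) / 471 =-279 / 157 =-1.78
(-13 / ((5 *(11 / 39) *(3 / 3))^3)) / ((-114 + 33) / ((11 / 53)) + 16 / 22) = 771147 / 64810625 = 0.01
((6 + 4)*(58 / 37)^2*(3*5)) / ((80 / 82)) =517215 / 1369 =377.80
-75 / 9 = -25 / 3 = -8.33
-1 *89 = -89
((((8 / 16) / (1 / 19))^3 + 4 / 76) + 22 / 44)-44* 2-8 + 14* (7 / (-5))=564169 / 760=742.33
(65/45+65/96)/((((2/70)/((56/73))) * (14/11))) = 44.76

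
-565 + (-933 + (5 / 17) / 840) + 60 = -4106927 / 2856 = -1438.00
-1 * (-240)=240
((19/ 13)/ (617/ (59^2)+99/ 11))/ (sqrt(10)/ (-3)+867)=198417* sqrt(10)/ 2809570291918+516082617/ 2809570291918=0.00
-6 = -6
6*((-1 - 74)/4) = -225/2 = -112.50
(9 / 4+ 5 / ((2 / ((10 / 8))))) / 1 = 43 / 8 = 5.38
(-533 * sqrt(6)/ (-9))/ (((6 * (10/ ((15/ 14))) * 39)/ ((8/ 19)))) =41 * sqrt(6)/ 3591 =0.03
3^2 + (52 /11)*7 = 463 /11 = 42.09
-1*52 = -52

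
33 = 33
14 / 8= 7 / 4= 1.75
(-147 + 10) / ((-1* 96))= 137 / 96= 1.43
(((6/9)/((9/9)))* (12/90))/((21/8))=32/945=0.03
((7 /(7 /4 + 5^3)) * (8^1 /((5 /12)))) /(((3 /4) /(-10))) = -7168 /507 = -14.14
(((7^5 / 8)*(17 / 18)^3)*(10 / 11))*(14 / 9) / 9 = 2890047685 / 10392624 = 278.09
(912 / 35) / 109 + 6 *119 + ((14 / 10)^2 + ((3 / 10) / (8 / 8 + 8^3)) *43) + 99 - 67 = 4881152819 / 6523650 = 748.22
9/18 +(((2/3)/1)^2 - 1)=-1/18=-0.06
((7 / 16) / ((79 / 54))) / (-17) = -189 / 10744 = -0.02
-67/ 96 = -0.70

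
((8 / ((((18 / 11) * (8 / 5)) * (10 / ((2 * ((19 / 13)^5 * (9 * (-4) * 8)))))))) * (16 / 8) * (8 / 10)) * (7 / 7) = -3486347392 / 1856465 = -1877.95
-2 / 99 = -0.02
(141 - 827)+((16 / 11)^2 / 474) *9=-6557090 / 9559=-685.96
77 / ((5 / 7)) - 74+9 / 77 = 13058 / 385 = 33.92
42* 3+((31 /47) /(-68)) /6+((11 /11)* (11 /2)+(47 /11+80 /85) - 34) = 21665719 /210936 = 102.71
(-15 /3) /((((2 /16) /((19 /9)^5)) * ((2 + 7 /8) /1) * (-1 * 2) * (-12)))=-99043960 /4074381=-24.31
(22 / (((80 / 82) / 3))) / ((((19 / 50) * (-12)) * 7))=-2255 / 1064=-2.12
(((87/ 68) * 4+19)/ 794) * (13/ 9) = 2665/ 60741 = 0.04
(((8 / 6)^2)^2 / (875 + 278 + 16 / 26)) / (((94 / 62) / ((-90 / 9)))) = -1031680 / 57093579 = -0.02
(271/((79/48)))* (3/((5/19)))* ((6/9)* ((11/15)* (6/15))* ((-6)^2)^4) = 6088433319936/9875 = 616550209.61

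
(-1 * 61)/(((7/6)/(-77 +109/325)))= 9119256/2275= 4008.46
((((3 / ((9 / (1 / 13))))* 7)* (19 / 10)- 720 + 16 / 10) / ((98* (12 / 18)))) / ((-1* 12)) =280043 / 305760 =0.92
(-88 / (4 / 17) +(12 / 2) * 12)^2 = 91204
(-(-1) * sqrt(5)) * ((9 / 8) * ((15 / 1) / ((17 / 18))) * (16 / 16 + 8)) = 10935 * sqrt(5) / 68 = 359.58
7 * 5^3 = 875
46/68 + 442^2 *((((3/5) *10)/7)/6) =6642537/238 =27909.82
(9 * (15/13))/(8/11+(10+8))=1485/2678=0.55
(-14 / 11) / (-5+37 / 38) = 532 / 1683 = 0.32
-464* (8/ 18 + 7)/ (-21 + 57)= -7772/ 81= -95.95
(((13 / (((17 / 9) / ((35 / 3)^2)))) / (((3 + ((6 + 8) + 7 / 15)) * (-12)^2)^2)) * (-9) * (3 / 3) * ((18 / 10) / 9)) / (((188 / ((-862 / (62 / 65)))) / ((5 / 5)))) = 2230694375 / 1741049073664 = 0.00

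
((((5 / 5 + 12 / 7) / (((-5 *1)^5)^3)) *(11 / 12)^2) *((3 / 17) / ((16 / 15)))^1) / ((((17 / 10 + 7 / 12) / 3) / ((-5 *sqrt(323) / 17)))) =20691 *sqrt(323) / 4330484375000000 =0.00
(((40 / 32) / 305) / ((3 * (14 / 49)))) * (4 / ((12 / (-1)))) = -7 / 4392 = -0.00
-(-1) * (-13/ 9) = -13/ 9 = -1.44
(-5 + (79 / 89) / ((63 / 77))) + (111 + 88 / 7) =670913 / 5607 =119.66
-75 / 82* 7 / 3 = -175 / 82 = -2.13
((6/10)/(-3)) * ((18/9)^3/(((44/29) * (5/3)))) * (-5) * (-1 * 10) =-348/11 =-31.64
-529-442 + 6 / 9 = -2911 / 3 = -970.33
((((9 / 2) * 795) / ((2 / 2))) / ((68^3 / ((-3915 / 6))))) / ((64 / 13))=-1.51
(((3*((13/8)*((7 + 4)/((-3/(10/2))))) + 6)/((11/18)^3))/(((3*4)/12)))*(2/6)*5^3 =-20260125/1331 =-15221.73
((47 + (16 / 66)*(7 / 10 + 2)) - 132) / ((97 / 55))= -4639 / 97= -47.82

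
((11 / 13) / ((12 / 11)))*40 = 1210 / 39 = 31.03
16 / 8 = 2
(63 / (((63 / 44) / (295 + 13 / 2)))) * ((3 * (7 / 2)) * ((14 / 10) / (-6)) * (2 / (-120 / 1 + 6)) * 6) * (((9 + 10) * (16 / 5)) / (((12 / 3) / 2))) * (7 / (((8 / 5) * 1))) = 2275119 / 5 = 455023.80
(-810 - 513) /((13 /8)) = -10584 /13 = -814.15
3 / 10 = 0.30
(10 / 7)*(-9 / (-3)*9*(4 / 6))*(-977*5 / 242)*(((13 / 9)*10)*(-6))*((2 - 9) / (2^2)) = -9525750 / 121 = -78725.21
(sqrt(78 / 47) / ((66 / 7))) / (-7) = -sqrt(3666) / 3102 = -0.02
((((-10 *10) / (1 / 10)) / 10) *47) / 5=-940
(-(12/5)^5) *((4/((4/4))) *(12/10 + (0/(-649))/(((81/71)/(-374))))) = -5971968/15625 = -382.21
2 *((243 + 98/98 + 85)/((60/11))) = 3619/30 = 120.63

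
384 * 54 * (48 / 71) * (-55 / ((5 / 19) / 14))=-2912329728 / 71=-41018728.56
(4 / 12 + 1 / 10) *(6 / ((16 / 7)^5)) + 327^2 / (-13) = -560613075137 / 68157440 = -8225.27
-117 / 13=-9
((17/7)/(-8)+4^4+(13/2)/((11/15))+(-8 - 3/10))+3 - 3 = 789281/3080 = 256.26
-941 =-941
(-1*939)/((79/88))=-82632/79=-1045.97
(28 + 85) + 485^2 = 235338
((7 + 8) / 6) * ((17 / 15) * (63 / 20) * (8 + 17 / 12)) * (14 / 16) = 94129 / 1280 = 73.54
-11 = -11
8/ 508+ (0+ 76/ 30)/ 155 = 9476/ 295275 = 0.03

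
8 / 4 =2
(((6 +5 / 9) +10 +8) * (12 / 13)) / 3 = 68 / 9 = 7.56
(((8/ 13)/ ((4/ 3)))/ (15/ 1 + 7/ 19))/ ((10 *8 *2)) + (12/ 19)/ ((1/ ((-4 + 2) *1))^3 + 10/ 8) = 9721009/ 17309760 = 0.56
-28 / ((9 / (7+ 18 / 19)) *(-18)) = 2114 / 1539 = 1.37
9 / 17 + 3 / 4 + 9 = 699 / 68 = 10.28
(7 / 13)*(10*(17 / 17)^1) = 70 / 13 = 5.38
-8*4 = -32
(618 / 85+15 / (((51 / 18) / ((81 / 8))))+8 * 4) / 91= 347 / 340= 1.02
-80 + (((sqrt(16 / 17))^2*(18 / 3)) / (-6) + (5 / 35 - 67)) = -17588 / 119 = -147.80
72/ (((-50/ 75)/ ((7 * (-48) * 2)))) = 72576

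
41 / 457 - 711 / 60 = -107489 / 9140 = -11.76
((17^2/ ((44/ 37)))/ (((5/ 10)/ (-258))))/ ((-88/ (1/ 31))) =1379397/ 30008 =45.97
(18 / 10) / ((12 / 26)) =39 / 10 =3.90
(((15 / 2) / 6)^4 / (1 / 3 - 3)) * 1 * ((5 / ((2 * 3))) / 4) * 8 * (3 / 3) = -3125 / 2048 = -1.53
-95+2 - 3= -96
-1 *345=-345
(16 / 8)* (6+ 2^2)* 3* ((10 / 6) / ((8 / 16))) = 200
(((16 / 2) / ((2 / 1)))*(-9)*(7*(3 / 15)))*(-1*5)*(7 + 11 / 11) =2016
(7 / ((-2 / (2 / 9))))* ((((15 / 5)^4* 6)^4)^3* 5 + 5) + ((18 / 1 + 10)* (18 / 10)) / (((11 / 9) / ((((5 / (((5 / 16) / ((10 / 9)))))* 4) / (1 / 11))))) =-6077196450334994935809249943405091 / 9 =-675244050037221659534361100000000.00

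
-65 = -65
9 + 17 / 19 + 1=207 / 19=10.89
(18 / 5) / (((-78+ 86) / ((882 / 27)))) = 147 / 10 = 14.70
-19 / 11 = -1.73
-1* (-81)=81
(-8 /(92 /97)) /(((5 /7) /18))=-24444 /115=-212.56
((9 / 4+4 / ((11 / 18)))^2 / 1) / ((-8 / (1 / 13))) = -149769 / 201344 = -0.74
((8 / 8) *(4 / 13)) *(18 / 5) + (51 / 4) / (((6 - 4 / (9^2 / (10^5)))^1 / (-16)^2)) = 5790024 / 12984205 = 0.45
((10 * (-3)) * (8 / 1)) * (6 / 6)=-240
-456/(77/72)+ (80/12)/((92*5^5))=-1415879923/3320625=-426.39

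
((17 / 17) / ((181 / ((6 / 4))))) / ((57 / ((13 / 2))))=13 / 13756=0.00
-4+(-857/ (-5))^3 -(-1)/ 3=1888267004/ 375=5035378.68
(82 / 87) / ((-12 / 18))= -1.41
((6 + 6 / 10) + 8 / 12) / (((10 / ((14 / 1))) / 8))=6104 / 75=81.39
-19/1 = -19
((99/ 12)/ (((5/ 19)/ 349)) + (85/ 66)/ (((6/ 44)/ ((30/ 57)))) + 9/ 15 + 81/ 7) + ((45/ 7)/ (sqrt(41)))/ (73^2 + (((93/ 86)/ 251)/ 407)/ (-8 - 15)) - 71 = 9092994570*sqrt(41)/ 309045222956267 + 52128355/ 4788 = 10887.29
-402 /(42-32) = -201 /5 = -40.20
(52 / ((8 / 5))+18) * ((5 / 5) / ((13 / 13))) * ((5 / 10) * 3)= 303 / 4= 75.75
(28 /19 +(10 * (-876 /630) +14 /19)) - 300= -124366 /399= -311.69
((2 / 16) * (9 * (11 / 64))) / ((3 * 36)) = 11 / 6144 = 0.00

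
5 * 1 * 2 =10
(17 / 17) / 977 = 1 / 977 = 0.00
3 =3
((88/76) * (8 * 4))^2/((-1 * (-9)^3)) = 1.88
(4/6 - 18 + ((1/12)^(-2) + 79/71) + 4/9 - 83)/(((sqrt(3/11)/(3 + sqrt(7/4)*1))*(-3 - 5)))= -46.79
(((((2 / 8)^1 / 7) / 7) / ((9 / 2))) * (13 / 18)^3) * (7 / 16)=0.00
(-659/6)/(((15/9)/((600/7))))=-39540/7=-5648.57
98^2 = 9604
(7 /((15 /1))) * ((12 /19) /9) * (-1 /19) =-28 /16245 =-0.00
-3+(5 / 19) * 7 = -22 / 19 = -1.16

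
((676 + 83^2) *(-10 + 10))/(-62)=0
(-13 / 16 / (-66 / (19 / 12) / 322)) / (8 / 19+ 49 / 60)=3777865 / 745008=5.07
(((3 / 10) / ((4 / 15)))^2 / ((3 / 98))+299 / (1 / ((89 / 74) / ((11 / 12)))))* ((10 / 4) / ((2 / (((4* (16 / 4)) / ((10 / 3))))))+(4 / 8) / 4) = 276740877 / 104192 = 2656.07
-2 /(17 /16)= -32 /17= -1.88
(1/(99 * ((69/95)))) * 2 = 190/6831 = 0.03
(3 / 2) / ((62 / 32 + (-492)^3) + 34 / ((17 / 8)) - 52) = -24 / 1905528353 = -0.00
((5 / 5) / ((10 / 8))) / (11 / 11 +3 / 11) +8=302 / 35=8.63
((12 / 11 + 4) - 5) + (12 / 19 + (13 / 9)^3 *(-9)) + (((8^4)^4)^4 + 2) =106265055278361118650976079145482584758196775319331640268403300 / 16929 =6277101735386680763835789000000000000000000000000000000000.00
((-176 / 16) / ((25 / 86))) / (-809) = 946 / 20225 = 0.05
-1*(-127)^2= -16129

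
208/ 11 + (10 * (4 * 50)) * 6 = 132208/ 11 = 12018.91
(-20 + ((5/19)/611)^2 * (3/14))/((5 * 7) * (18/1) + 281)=-37735286605/1718842308274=-0.02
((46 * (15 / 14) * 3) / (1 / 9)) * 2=18630 / 7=2661.43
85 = 85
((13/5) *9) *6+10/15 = 2116/15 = 141.07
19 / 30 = 0.63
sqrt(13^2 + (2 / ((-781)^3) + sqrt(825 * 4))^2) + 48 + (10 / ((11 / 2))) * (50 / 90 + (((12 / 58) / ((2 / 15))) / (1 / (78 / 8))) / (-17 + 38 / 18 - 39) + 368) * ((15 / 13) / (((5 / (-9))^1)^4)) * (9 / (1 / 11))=sqrt(787246073312212892393 - 19055181640 * sqrt(33)) / 476379541 + 734110601199 / 914225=803045.69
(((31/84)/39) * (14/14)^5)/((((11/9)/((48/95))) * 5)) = 372/475475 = 0.00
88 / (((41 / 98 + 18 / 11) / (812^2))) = 62548009216 / 2215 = 28238378.88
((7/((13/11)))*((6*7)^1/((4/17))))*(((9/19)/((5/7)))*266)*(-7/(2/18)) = -11749644.42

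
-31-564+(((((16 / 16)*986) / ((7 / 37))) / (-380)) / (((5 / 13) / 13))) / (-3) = -8787521 / 19950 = -440.48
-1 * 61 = -61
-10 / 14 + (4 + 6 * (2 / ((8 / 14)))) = 170 / 7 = 24.29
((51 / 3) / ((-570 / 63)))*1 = -357 / 190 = -1.88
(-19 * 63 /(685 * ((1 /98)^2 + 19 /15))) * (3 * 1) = -103463892 /25001267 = -4.14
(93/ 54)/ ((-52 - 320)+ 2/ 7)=-217/ 46836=-0.00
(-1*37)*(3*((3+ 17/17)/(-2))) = 222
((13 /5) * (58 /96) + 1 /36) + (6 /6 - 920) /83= -566147 /59760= -9.47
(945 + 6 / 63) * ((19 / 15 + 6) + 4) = 3354143 / 315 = 10648.07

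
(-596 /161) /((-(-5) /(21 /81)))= -596 /3105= -0.19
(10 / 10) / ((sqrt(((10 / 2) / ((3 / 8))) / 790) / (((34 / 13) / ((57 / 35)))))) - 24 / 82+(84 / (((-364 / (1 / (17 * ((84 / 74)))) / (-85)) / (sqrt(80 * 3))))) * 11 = -12 / 41+595 * sqrt(237) / 741+4070 * sqrt(15) / 91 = 185.29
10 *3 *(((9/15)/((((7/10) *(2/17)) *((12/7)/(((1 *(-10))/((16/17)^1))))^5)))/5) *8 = -181107197403125/56623104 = -3198468.20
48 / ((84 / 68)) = 272 / 7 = 38.86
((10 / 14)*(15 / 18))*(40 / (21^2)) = 500 / 9261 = 0.05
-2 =-2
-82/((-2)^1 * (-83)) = -0.49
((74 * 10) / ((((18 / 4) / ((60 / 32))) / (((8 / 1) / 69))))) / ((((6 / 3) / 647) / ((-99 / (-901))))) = 1270.71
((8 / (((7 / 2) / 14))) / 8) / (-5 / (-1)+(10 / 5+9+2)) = 2 / 9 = 0.22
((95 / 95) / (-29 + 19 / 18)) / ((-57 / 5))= 30 / 9557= 0.00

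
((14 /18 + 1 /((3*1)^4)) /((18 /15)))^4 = 655360000 /3486784401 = 0.19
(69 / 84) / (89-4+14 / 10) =0.01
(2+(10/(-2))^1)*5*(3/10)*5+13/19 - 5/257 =-213243/9766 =-21.84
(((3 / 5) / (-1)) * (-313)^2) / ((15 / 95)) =-1861411 / 5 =-372282.20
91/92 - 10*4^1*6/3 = -7269/92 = -79.01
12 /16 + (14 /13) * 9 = 543 /52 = 10.44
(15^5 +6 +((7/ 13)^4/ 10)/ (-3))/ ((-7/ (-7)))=650660419829/ 856830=759381.00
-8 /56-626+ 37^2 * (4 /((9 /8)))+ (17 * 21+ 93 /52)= 15070259 /3276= 4600.20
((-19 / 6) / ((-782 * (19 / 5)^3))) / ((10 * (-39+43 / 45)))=-375 / 1933204096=-0.00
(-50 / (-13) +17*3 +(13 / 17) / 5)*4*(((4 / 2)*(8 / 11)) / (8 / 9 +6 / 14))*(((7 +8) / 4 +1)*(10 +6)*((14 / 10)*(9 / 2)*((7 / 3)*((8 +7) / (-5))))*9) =-36957538711296 / 5044325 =-7326557.81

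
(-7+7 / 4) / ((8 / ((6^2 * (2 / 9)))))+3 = -9 / 4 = -2.25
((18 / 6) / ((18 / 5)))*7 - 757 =-4507 / 6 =-751.17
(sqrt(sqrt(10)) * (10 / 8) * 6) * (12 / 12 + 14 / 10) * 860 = 15480 * 10^(1 / 4) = 27527.77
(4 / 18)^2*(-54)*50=-400 / 3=-133.33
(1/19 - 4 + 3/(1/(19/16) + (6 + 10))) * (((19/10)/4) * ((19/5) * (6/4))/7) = -1306269/896000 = -1.46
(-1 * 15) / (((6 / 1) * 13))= -5 / 26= -0.19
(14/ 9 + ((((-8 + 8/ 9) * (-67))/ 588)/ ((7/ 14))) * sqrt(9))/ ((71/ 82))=232060/ 31311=7.41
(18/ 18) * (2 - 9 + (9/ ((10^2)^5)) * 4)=-17499999991/ 2500000000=-7.00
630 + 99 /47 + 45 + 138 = 38310 /47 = 815.11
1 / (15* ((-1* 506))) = -1 / 7590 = -0.00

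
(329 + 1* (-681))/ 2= -176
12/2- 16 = -10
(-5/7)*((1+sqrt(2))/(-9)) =0.19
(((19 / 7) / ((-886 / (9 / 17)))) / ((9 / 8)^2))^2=369664 / 225105649209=0.00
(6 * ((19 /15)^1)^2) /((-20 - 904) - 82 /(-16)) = -5776 /551325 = -0.01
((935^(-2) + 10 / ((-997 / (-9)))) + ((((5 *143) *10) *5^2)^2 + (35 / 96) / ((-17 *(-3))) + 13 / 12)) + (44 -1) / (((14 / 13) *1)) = 56143697295599012952577 / 1757150287200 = 31951562541.11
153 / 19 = 8.05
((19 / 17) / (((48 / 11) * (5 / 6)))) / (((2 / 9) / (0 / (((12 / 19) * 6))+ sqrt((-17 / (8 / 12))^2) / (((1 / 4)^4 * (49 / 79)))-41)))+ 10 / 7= 966370543 / 66640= 14501.36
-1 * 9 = -9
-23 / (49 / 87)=-2001 / 49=-40.84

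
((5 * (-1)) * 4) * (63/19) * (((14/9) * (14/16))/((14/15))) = -3675/38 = -96.71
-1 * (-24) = 24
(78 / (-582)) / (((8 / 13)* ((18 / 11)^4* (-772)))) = 2474329 / 62888182272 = 0.00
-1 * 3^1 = -3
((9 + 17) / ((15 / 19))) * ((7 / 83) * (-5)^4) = 432250 / 249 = 1735.94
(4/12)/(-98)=-1/294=-0.00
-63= -63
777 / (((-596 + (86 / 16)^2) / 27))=-191808 / 5185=-36.99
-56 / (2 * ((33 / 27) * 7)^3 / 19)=-55404 / 65219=-0.85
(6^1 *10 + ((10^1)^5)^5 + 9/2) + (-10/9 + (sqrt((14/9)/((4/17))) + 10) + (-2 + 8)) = sqrt(238)/6 + 180000000000000000000001429/18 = 10000000000000000000000080.00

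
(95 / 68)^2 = 9025 / 4624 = 1.95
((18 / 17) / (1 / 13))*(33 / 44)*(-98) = -17199 / 17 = -1011.71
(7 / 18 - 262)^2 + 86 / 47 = 1042237871 / 15228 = 68442.20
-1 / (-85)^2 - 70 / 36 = -252893 / 130050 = -1.94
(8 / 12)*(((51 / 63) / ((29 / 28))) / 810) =68 / 105705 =0.00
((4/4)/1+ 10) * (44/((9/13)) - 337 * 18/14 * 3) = -856757/63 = -13599.32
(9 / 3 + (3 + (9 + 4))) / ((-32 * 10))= -19 / 320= -0.06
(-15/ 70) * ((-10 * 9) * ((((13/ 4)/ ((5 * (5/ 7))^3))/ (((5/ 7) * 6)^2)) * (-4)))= -93639/ 312500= -0.30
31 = 31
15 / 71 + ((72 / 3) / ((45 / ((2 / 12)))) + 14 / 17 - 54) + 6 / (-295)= -169511821 / 3204585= -52.90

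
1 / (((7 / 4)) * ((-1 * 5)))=-4 / 35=-0.11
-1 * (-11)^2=-121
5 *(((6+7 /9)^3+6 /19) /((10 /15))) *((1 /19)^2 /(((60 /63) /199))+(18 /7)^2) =3660900413221 /217786968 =16809.55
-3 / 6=-1 / 2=-0.50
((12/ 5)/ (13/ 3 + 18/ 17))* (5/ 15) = 204/ 1375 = 0.15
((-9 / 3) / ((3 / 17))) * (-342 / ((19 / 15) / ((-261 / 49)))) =-1197990 / 49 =-24448.78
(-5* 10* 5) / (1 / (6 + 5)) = -2750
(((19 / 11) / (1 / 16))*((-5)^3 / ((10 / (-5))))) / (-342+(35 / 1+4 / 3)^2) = 171000 / 96833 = 1.77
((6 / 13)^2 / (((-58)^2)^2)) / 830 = 9 / 396841223480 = 0.00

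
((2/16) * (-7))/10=-7/80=-0.09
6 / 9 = 2 / 3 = 0.67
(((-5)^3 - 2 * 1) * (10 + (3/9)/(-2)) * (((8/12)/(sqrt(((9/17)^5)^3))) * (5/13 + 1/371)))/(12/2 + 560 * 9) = -2871739610120926 * sqrt(17)/1571432904513927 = -7.53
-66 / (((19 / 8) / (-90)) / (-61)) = -2898720 / 19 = -152564.21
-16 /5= -3.20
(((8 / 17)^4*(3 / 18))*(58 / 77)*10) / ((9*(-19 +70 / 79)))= -93839360 / 248479067529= -0.00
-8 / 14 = -4 / 7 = -0.57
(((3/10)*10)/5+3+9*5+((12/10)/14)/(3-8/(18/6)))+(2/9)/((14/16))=442/9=49.11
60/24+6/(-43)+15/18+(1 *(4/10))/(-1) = 1802/645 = 2.79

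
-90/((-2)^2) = -45/2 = -22.50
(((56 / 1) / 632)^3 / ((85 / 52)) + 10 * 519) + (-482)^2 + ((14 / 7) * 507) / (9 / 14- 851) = 23699906306714278 / 99783698015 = 237512.81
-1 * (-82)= 82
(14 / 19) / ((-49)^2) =2 / 6517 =0.00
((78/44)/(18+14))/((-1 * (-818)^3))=39/385329776128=0.00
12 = 12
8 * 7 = 56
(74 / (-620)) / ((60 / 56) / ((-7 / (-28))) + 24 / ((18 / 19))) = -777 / 192820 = -0.00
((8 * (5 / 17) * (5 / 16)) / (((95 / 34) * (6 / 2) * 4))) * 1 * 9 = 15 / 76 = 0.20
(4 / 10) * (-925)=-370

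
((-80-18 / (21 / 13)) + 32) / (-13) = 414 / 91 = 4.55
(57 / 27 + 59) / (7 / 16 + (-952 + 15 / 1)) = -0.07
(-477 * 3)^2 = 2047761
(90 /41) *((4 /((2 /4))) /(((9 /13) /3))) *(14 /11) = 43680 /451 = 96.85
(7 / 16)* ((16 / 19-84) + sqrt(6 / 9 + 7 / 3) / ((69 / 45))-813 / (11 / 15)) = -1743595 / 3344 + 105* sqrt(3) / 368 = -520.92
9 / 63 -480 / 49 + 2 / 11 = -5105 / 539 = -9.47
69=69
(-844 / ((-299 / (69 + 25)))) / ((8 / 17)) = 168589 / 299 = 563.84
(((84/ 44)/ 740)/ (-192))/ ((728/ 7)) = -7/ 54179840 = -0.00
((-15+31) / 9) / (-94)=-8 / 423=-0.02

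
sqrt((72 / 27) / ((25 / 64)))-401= -401 + 16 * sqrt(6) / 15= -398.39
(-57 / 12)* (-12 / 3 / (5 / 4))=15.20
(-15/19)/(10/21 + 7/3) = -315/1121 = -0.28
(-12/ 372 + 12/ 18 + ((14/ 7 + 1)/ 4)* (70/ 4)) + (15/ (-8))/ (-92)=943199/ 68448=13.78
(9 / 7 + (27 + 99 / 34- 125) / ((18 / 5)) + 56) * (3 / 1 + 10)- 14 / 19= 32607503 / 81396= 400.60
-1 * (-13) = 13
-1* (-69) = 69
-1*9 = -9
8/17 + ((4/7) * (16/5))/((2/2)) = 2.30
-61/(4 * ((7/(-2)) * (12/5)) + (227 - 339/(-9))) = -915/3466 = -0.26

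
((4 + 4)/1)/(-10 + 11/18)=-144/169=-0.85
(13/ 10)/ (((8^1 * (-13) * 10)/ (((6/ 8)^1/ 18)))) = -1/ 19200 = -0.00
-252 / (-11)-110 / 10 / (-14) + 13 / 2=2325 / 77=30.19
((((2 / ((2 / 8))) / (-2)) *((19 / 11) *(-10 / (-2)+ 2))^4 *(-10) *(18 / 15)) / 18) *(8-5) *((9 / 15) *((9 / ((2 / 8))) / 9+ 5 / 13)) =428048186328 / 951665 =449788.72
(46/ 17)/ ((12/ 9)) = 69/ 34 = 2.03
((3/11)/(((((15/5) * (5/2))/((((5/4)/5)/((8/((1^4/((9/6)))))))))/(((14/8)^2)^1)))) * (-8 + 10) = 49/10560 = 0.00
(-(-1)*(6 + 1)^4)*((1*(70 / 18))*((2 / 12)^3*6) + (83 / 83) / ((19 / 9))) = 1396.68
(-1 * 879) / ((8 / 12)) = -2637 / 2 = -1318.50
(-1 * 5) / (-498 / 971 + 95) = -4855 / 91747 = -0.05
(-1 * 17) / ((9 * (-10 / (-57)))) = -323 / 30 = -10.77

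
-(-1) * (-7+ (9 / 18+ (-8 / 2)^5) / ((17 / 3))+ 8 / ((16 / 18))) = -6073 / 34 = -178.62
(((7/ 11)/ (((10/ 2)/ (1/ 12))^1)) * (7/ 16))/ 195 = 49/ 2059200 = 0.00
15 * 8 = 120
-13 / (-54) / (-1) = -13 / 54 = -0.24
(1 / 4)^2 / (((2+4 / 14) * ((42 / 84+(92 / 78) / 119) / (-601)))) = -32.23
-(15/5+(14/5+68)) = -369/5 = -73.80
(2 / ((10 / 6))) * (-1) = -6 / 5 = -1.20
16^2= 256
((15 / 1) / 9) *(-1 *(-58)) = 290 / 3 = 96.67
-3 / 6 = -1 / 2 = -0.50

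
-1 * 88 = -88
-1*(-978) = 978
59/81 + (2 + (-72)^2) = 420125/81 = 5186.73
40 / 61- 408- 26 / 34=-423209 / 1037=-408.11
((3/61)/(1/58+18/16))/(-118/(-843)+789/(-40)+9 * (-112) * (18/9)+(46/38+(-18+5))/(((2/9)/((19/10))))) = -4693824/232901773399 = -0.00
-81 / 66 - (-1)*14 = 281 / 22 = 12.77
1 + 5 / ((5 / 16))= 17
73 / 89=0.82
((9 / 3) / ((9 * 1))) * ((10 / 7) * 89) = 890 / 21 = 42.38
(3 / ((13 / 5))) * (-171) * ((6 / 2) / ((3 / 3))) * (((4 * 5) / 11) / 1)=-153900 / 143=-1076.22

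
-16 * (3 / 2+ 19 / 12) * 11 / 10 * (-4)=3256 / 15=217.07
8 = 8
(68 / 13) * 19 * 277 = 357884 / 13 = 27529.54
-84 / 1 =-84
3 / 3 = 1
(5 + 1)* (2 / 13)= 0.92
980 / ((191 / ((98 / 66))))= 48020 / 6303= 7.62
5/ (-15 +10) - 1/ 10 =-11/ 10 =-1.10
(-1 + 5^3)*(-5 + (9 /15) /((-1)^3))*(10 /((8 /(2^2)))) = -3472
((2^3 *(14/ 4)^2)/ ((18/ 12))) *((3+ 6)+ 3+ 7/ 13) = 31948/ 39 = 819.18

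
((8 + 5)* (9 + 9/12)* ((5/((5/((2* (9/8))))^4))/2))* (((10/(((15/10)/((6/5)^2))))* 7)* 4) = 69854967/20000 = 3492.75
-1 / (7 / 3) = -3 / 7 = -0.43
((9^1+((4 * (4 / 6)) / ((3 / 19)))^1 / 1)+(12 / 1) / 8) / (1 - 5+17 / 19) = -8.82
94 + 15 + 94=203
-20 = -20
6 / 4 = 3 / 2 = 1.50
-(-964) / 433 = 964 / 433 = 2.23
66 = 66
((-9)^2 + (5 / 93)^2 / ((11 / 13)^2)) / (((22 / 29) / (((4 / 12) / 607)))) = 1229209573 / 20963022399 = 0.06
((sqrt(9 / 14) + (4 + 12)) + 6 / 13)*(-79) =-16906 / 13 - 237*sqrt(14) / 14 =-1363.80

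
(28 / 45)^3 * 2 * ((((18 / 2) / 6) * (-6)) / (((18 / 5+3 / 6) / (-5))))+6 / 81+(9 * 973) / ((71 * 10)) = 17.70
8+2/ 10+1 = 46/ 5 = 9.20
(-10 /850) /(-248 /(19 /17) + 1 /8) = 152 /2865265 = 0.00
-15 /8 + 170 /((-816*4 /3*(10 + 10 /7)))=-967 /512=-1.89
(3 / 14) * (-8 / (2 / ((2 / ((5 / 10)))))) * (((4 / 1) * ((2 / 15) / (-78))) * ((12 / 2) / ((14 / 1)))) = 32 / 3185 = 0.01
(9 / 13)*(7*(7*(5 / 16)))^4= 32427005625 / 851968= 38061.30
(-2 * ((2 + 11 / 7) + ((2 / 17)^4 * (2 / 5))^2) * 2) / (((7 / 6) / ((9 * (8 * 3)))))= -22601454145998912 / 8545302865225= -2644.90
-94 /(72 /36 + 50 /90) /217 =-846 /4991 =-0.17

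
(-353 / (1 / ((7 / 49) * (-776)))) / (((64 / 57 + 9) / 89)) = 344054.65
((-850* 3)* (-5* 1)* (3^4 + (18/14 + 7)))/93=12240.78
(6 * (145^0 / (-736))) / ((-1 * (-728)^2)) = 3 / 195034112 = 0.00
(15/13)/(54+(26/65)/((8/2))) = 150/7033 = 0.02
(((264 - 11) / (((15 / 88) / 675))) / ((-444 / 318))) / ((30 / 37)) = -884994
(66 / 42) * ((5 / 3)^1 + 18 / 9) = 121 / 21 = 5.76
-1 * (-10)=10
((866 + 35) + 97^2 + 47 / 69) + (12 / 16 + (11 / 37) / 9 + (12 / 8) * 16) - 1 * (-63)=318567349 / 30636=10398.46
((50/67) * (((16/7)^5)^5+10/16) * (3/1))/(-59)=-760590360639838373272008761028225/21204977014126613011560284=-35868483.15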